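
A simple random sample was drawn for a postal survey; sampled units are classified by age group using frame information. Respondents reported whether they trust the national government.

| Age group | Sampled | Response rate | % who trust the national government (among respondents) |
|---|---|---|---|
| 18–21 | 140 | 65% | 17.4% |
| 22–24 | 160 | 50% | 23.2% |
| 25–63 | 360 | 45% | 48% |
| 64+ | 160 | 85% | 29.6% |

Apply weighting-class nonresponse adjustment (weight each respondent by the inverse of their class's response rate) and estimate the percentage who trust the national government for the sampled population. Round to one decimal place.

34.3%

Inverse-response-rate weighting restores each class to its sampled count, so class totals weight by n_sampled:
  18–21: 140 × 17.4 = 2436
  22–24: 160 × 23.2 = 3712
  25–63: 360 × 48 = 17,280
  64+: 160 × 29.6 = 4736
Adjusted estimate = 28,164 / 820 = 34.3463 → 34.3%.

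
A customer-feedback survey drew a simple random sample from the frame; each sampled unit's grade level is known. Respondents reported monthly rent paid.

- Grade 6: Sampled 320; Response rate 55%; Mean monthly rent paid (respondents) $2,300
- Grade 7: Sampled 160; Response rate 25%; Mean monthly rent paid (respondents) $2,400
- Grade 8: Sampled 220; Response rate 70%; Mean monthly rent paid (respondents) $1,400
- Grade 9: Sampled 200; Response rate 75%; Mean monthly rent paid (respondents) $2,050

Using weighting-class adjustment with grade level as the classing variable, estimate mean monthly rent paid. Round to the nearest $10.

With weight = n_sampled/n_responded per class, the weighted class total is n_sampled:
  Grade 6: 320 × 2300 = 736,000
  Grade 7: 160 × 2400 = 384,000
  Grade 8: 220 × 1400 = 308,000
  Grade 9: 200 × 2050 = 410,000
Adjusted estimate = 1,838,000 / 900 = 2042.22 → $2,040.

$2,040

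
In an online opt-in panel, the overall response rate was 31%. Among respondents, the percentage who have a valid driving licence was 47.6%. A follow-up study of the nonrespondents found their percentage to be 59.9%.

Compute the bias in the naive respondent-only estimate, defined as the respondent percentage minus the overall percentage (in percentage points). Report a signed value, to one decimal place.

Nonresponse fraction = 1 − 0.31 = 0.69.
Bias = (nonresponse fraction) × (respondent percentage − nonrespondent percentage)
     = 0.69 × (47.6 − 59.9) = 0.69 × -12.3 = -8.487.

-8.5 percentage points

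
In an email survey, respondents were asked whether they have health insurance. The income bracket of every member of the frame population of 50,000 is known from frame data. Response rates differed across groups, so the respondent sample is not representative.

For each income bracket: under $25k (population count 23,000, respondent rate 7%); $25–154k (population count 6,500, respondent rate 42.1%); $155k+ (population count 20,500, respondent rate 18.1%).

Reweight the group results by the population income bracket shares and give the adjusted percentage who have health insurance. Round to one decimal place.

16.1%

Weight each group's respondent value by its population share:
  under $25k: (23,000/50,000) × 7 = 3.22
  $25–154k: (6,500/50,000) × 42.1 = 5.473
  $155k+: (20,500/50,000) × 18.1 = 7.421
Post-stratified estimate = 16.114 → 16.1%.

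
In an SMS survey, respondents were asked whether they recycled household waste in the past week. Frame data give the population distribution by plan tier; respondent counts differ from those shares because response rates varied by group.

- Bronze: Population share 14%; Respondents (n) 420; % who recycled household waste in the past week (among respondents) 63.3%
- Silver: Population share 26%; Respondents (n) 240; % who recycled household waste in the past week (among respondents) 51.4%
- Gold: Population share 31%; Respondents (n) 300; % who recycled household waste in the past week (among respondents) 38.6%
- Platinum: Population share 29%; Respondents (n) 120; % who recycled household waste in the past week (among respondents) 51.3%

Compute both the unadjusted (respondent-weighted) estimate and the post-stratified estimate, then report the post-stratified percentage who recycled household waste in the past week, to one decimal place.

Unadjusted (pooled respondent) estimate weights by respondent counts:
  (420/1080)×63.3 + (240/1080)×51.4 + (300/1080)×38.6 + (120/1080)×51.3 = 52.4611%
Post-stratified estimate weights by population shares:
  0.14×63.3 + 0.26×51.4 + 0.31×38.6 + 0.29×51.3 = 49.069%

49.1%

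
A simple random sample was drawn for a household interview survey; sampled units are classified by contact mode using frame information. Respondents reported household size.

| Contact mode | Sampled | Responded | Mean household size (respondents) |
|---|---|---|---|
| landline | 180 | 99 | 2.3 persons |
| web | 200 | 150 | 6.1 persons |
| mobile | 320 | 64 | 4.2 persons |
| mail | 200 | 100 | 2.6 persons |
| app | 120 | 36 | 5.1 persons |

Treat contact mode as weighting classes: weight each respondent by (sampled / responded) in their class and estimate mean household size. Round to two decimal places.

Response rates by class: landline 99/180 = 55%, web 150/200 = 75%, mobile 64/320 = 20%, mail 100/200 = 50%, app 36/120 = 30%.
Each respondent's weight = sampled/responded in their class; summing within a class gives n_sampled, so:
  landline: 180 × 2.3 = 414
  web: 200 × 6.1 = 1220
  mobile: 320 × 4.2 = 1344
  mail: 200 × 2.6 = 520
  app: 120 × 5.1 = 612
Adjusted estimate = 4110 / 1,020 = 4.02941 → 4.03.

4.03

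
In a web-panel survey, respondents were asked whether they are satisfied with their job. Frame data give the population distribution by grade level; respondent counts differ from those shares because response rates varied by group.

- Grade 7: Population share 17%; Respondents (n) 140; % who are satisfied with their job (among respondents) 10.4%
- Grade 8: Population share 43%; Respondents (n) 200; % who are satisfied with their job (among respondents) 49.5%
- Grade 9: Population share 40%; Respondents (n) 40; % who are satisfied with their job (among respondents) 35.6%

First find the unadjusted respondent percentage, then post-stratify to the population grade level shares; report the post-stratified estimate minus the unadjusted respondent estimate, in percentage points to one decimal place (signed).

+3.7 percentage points

Unadjusted (pooled respondent) estimate weights by respondent counts:
  (140/380)×10.4 + (200/380)×49.5 + (40/380)×35.6 = 33.6316%
Post-stratifying to population shares instead:
  0.17×10.4 + 0.43×49.5 + 0.4×35.6 = 37.293%
Difference = 37.293 − 33.6316 = 3.6614 pp.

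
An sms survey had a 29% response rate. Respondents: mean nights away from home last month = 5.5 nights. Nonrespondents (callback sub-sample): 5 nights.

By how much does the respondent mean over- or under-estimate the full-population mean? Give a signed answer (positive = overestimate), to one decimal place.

Nonresponse fraction = 1 − 0.29 = 0.71.
Bias = (nonresponse fraction) × (respondent mean − nonrespondent mean)
     = 0.71 × (5.5 − 5) = 0.71 × 0.5 = 0.355.

+0.4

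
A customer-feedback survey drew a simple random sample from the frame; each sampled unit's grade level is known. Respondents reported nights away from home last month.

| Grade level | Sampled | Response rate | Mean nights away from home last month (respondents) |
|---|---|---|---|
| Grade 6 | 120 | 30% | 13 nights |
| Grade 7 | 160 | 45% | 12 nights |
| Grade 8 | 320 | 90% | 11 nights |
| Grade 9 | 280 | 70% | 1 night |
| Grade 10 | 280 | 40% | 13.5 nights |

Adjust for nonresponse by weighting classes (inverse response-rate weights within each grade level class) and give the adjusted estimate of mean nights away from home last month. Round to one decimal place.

Each respondent's weight = sampled/responded in their class; summing within a class gives n_sampled, so:
  Grade 6: 120 × 13 = 1560
  Grade 7: 160 × 12 = 1920
  Grade 8: 320 × 11 = 3520
  Grade 9: 280 × 1 = 280
  Grade 10: 280 × 13.5 = 3780
Adjusted estimate = 11,060 / 1,160 = 9.53448 → 9.5.

9.5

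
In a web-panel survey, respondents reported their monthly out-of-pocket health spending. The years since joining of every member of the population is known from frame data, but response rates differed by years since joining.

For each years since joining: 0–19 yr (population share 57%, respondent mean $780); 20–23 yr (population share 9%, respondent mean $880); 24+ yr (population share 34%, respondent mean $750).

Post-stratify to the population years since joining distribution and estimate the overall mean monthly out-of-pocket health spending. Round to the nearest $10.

Each cell contributes population-share × respondent value:
  0–19 yr: 0.57 × 780 = 444.6
  20–23 yr: 0.09 × 880 = 79.2
  24+ yr: 0.34 × 750 = 255
Post-stratified estimate = 778.8 → $780.

$780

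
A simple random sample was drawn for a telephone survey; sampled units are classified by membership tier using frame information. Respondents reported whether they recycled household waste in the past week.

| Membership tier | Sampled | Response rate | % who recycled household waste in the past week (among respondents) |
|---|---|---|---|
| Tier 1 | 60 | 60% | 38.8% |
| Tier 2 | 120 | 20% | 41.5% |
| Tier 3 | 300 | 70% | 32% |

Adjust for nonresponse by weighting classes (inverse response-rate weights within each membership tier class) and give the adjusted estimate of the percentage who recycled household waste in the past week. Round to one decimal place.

Each respondent's weight = sampled/responded in their class; summing within a class gives n_sampled, so:
  Tier 1: 60 × 38.8 = 2328
  Tier 2: 120 × 41.5 = 4980
  Tier 3: 300 × 32 = 9600
Adjusted estimate = 16,908 / 480 = 35.225 → 35.2%.

35.2%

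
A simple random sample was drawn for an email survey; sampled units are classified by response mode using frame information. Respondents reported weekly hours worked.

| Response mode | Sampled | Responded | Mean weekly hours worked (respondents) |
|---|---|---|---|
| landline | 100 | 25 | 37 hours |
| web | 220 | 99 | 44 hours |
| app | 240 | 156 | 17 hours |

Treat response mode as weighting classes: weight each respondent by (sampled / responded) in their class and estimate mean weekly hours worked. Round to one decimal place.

31.2

Response rates by class: landline 25/100 = 25%, web 99/220 = 45%, app 156/240 = 65%.
With weight = n_sampled/n_responded per class, the weighted class total is n_sampled:
  landline: 100 × 37 = 3700
  web: 220 × 44 = 9680
  app: 240 × 17 = 4080
Adjusted estimate = 17,460 / 560 = 31.1786 → 31.2.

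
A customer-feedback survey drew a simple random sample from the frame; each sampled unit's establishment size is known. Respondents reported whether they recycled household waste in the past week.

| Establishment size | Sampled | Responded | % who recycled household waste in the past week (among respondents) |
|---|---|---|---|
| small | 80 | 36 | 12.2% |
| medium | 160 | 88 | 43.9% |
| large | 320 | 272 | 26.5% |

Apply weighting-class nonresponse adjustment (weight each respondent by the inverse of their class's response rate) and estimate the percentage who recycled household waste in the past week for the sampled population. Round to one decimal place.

29.4%

Class response rates: small 36/80 = 45%, medium 88/160 = 55%, large 272/320 = 85%.
With weight = n_sampled/n_responded per class, the weighted class total is n_sampled:
  small: 80 × 12.2 = 976
  medium: 160 × 43.9 = 7024
  large: 320 × 26.5 = 8480
Adjusted estimate = 16,480 / 560 = 29.4286 → 29.4%.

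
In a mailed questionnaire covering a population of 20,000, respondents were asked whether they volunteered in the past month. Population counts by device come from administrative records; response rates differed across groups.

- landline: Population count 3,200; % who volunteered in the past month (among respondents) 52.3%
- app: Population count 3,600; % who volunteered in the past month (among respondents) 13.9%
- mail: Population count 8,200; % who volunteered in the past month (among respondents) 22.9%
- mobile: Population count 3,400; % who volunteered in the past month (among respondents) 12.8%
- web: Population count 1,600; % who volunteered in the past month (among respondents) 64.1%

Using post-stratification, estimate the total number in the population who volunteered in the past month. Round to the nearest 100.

Apply each group's respondent rate to its population count:
  landline: 3,200 × 52.3% = 1673.6
  app: 3,600 × 13.9% = 500.4
  mail: 8,200 × 22.9% = 1877.8
  mobile: 3,400 × 12.8% = 435.2
  web: 1,600 × 64.1% = 1025.6
Estimated total = 5512.6 → 5,500.

5,500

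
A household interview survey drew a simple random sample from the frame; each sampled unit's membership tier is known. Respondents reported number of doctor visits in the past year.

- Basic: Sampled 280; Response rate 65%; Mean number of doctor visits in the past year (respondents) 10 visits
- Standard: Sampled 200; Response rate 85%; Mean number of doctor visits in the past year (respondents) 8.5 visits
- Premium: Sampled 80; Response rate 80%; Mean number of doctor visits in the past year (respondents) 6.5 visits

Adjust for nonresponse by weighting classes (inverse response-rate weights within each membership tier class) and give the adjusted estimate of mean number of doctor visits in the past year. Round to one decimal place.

9.0

With weight = n_sampled/n_responded per class, the weighted class total is n_sampled:
  Basic: 280 × 10 = 2800
  Standard: 200 × 8.5 = 1700
  Premium: 80 × 6.5 = 520
Adjusted estimate = 5020 / 560 = 8.96429 → 9.0.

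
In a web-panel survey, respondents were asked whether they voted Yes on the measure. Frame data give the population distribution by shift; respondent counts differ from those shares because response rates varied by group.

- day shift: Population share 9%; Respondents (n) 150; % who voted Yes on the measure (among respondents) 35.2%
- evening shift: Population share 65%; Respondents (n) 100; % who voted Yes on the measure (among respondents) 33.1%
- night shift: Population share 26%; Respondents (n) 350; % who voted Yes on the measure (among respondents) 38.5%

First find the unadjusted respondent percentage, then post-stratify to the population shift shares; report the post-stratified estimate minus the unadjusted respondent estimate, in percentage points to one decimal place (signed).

-2.1 percentage points

Without adjustment, the pooled respondent share is:
  (150/600)×35.2 + (100/600)×33.1 + (350/600)×38.5 = 36.775%
Post-stratified estimate weights by population shares:
  0.09×35.2 + 0.65×33.1 + 0.26×38.5 = 34.693%
Difference = 34.693 − 36.775 = -2.082 pp.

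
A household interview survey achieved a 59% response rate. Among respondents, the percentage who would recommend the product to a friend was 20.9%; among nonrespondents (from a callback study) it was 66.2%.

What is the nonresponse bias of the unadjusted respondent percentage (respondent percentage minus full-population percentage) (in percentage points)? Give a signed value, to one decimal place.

Nonresponse fraction = 1 − 0.59 = 0.41.
Bias = (nonresponse fraction) × (respondent percentage − nonrespondent percentage)
     = 0.41 × (20.9 − 66.2) = 0.41 × -45.3 = -18.573.

-18.6 percentage points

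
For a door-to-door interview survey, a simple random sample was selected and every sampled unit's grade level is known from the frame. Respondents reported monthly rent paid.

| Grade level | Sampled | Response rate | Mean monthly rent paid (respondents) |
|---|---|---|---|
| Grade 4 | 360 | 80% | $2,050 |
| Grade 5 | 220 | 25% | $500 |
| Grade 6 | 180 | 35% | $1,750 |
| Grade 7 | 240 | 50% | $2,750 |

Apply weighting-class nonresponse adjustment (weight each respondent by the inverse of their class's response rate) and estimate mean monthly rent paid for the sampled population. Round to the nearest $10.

$1,820

Inverse-response-rate weighting restores each class to its sampled count, so class totals weight by n_sampled:
  Grade 4: 360 × 2050 = 738,000
  Grade 5: 220 × 500 = 110,000
  Grade 6: 180 × 1750 = 315,000
  Grade 7: 240 × 2750 = 660,000
Adjusted estimate = 1,823,000 / 1,000 = 1823 → $1,820.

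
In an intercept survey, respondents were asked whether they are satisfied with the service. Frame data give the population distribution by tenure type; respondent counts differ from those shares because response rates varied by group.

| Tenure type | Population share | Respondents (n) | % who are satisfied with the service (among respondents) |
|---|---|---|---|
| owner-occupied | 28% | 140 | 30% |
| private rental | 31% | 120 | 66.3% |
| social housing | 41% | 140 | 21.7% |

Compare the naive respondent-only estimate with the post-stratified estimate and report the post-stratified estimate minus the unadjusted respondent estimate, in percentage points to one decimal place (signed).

Naive respondent-only estimate (weights = respondent counts):
  (140/400)×30 + (120/400)×66.3 + (140/400)×21.7 = 37.985%
Post-stratifying to population shares instead:
  0.28×30 + 0.31×66.3 + 0.41×21.7 = 37.85%
Difference = 37.85 − 37.985 = -0.135 pp.

-0.1 percentage points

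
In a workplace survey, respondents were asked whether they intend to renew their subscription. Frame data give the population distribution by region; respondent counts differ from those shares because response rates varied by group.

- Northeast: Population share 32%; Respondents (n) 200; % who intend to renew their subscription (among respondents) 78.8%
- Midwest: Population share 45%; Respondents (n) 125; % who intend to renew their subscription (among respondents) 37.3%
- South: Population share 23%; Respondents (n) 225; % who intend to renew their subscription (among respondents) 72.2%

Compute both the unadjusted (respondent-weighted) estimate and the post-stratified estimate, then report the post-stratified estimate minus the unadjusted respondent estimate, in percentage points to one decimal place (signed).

-8.1 percentage points

Naive respondent-only estimate (weights = respondent counts):
  (200/550)×78.8 + (125/550)×37.3 + (225/550)×72.2 = 66.6682%
Post-stratified estimate weights by population shares:
  0.32×78.8 + 0.45×37.3 + 0.23×72.2 = 58.607%
Difference = 58.607 − 66.6682 = -8.0612 pp.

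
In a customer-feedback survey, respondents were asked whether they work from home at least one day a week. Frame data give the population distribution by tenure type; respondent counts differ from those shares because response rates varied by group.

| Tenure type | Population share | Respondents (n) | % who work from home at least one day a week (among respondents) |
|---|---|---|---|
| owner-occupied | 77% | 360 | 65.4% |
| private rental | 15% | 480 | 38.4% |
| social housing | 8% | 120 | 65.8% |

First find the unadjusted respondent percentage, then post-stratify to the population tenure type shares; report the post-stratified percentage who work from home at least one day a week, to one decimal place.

61.4%

Without adjustment, the pooled respondent share is:
  (360/960)×65.4 + (480/960)×38.4 + (120/960)×65.8 = 51.95%
Post-stratifying to population shares instead:
  0.77×65.4 + 0.15×38.4 + 0.08×65.8 = 61.382%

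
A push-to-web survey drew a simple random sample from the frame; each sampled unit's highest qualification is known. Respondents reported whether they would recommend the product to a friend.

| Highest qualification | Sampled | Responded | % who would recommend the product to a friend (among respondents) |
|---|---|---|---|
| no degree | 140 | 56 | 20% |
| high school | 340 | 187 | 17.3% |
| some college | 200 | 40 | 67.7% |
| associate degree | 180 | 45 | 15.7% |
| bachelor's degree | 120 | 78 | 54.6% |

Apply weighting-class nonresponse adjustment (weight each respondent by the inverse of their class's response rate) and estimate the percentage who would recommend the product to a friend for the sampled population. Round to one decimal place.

32.2%

Class response rates: no degree 56/140 = 40%, high school 187/340 = 55%, some college 40/200 = 20%, associate degree 45/180 = 25%, bachelor's degree 78/120 = 65%.
With weight = n_sampled/n_responded per class, the weighted class total is n_sampled:
  no degree: 140 × 20 = 2800
  high school: 340 × 17.3 = 5882
  some college: 200 × 67.7 = 13,540
  associate degree: 180 × 15.7 = 2826
  bachelor's degree: 120 × 54.6 = 6552
Adjusted estimate = 31,600 / 980 = 32.2449 → 32.2%.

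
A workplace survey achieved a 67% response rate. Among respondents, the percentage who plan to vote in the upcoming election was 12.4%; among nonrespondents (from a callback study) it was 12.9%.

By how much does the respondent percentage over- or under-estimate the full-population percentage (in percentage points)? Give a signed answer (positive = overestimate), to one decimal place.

-0.2 percentage points

Nonresponse fraction = 1 − 0.67 = 0.33.
Bias = (nonresponse fraction) × (respondent percentage − nonrespondent percentage)
     = 0.33 × (12.4 − 12.9) = 0.33 × -0.5 = -0.165.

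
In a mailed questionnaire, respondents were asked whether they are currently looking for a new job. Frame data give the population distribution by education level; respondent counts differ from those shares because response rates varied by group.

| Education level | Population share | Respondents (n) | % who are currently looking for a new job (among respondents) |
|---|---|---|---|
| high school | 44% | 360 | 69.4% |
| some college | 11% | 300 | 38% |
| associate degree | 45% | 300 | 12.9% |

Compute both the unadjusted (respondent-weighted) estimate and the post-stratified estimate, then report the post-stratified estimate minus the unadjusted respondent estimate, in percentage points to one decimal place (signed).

-1.4 percentage points

Unadjusted (pooled respondent) estimate weights by respondent counts:
  (360/960)×69.4 + (300/960)×38 + (300/960)×12.9 = 41.9312%
Post-stratified estimate weights by population shares:
  0.44×69.4 + 0.11×38 + 0.45×12.9 = 40.521%
Difference = 40.521 − 41.9312 = -1.4102 pp.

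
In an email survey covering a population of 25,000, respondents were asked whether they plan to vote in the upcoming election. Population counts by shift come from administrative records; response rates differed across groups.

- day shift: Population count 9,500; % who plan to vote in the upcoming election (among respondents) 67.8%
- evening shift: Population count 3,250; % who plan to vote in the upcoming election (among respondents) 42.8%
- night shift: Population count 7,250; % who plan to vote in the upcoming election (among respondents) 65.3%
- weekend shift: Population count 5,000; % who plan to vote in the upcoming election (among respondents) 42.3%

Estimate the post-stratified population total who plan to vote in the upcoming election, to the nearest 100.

14,700

Estimated count per cell = population count × respondent percentage:
  day shift: 9,500 × 67.8% = 6441
  evening shift: 3,250 × 42.8% = 1391
  night shift: 7,250 × 65.3% = 4734.25
  weekend shift: 5,000 × 42.3% = 2115
Estimated total = 14681.2 → 14,700.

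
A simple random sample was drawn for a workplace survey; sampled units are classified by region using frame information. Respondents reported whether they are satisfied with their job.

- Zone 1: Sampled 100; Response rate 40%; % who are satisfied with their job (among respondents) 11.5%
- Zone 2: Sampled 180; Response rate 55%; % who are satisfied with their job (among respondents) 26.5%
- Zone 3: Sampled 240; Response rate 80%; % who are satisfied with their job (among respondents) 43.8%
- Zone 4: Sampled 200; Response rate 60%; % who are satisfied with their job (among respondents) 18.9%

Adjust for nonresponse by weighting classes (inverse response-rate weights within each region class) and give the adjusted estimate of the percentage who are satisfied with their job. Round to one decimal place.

Inverse-response-rate weighting restores each class to its sampled count, so class totals weight by n_sampled:
  Zone 1: 100 × 11.5 = 1150
  Zone 2: 180 × 26.5 = 4770
  Zone 3: 240 × 43.8 = 10,512
  Zone 4: 200 × 18.9 = 3780
Adjusted estimate = 20,212 / 720 = 28.0722 → 28.1%.

28.1%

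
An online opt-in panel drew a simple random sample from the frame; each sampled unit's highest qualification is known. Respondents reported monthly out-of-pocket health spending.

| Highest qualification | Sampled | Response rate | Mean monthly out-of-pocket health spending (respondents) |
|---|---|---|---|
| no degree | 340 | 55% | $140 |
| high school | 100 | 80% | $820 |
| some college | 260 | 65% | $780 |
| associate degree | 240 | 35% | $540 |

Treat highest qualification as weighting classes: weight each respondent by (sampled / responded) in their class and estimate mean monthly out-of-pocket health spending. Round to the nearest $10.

$490

Inverse-response-rate weighting restores each class to its sampled count, so class totals weight by n_sampled:
  no degree: 340 × 140 = 47,600
  high school: 100 × 820 = 82,000
  some college: 260 × 780 = 202,800
  associate degree: 240 × 540 = 129,600
Adjusted estimate = 462,000 / 940 = 491.489 → $490.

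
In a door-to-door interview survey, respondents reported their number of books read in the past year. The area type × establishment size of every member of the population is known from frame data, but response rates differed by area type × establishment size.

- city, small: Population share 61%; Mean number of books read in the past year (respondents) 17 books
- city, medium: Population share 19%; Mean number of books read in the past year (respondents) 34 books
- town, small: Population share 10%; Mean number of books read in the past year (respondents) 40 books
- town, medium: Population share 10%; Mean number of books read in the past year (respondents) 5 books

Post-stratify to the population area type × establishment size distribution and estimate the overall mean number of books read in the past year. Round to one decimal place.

21.3

Post-stratification weights by population share, not respondent share:
  city, small: 0.61 × 17 = 10.37
  city, medium: 0.19 × 34 = 6.46
  town, small: 0.1 × 40 = 4
  town, medium: 0.1 × 5 = 0.5
Post-stratified estimate = 21.33 → 21.3.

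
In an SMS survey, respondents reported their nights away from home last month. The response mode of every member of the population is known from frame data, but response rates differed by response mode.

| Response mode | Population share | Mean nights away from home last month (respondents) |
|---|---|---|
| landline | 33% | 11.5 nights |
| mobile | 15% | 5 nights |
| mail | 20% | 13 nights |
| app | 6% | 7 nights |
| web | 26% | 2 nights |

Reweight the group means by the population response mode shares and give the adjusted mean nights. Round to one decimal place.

8.1

Post-stratification weights by population share, not respondent share:
  landline: 0.33 × 11.5 = 3.795
  mobile: 0.15 × 5 = 0.75
  mail: 0.2 × 13 = 2.6
  app: 0.06 × 7 = 0.42
  web: 0.26 × 2 = 0.52
Post-stratified estimate = 8.085 → 8.1.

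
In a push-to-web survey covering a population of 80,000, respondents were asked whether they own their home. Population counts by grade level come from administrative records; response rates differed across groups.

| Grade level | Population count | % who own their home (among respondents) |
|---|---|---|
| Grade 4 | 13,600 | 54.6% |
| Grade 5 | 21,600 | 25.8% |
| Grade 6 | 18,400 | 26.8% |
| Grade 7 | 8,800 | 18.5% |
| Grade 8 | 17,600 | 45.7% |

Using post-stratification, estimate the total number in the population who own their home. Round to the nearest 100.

27,600

Apply each group's respondent rate to its population count:
  Grade 4: 13,600 × 54.6% = 7425.6
  Grade 5: 21,600 × 25.8% = 5572.8
  Grade 6: 18,400 × 26.8% = 4931.2
  Grade 7: 8,800 × 18.5% = 1628
  Grade 8: 17,600 × 45.7% = 8043.2
Estimated total = 27600.8 → 27,600.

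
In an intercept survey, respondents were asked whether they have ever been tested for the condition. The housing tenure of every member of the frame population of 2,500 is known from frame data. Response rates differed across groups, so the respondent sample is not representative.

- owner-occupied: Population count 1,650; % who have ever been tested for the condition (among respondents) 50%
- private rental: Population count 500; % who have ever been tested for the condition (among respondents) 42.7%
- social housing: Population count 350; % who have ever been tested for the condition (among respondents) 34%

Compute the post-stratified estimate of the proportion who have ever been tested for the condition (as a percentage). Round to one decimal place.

46.3%

Post-stratification weights by population share, not respondent share:
  owner-occupied: (1,650/2,500) × 50 = 33
  private rental: (500/2,500) × 42.7 = 8.54
  social housing: (350/2,500) × 34 = 4.76
Post-stratified estimate = 46.3 → 46.3%.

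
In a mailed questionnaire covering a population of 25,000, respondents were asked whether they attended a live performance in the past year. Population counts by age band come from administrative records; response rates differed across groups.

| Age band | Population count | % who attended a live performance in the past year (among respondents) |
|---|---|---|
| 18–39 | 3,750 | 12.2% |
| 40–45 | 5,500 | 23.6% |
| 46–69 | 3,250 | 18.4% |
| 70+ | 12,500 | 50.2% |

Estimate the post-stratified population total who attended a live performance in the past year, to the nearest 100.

8,600

Each cell contributes its population count × the respondent rate:
  18–39: 3,750 × 12.2% = 457.5
  40–45: 5,500 × 23.6% = 1298
  46–69: 3,250 × 18.4% = 598
  70+: 12,500 × 50.2% = 6275
Estimated total = 8628.5 → 8,600.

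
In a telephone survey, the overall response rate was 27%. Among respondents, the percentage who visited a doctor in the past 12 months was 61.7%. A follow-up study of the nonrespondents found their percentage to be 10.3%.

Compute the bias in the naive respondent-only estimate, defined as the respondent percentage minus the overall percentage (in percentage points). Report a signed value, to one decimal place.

Nonresponse fraction = 1 − 0.27 = 0.73.
Bias = (nonresponse fraction) × (respondent percentage − nonrespondent percentage)
     = 0.73 × (61.7 − 10.3) = 0.73 × 51.4 = 37.522.

+37.5 percentage points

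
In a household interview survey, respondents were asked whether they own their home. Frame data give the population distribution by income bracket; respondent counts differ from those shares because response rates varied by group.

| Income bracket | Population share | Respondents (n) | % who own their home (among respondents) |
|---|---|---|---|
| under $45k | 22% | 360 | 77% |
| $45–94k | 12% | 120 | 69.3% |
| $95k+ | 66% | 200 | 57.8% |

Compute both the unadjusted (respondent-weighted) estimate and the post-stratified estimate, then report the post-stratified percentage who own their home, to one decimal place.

63.4%

Without adjustment, the pooled respondent share is:
  (360/680)×77 + (120/680)×69.3 + (200/680)×57.8 = 69.9941%
Post-stratified estimate weights by population shares:
  0.22×77 + 0.12×69.3 + 0.66×57.8 = 63.404%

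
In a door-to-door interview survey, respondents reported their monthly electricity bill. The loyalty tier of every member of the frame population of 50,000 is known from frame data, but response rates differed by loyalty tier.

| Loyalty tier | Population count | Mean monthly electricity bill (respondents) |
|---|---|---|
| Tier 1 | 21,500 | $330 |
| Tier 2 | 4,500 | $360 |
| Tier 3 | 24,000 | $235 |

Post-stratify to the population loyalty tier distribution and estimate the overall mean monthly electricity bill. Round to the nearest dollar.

$287

Weight each group's respondent value by its population share:
  Tier 1: (21,500/50,000) × 330 = 141.9
  Tier 2: (4,500/50,000) × 360 = 32.4
  Tier 3: (24,000/50,000) × 235 = 112.8
Post-stratified estimate = 287.1 → $287.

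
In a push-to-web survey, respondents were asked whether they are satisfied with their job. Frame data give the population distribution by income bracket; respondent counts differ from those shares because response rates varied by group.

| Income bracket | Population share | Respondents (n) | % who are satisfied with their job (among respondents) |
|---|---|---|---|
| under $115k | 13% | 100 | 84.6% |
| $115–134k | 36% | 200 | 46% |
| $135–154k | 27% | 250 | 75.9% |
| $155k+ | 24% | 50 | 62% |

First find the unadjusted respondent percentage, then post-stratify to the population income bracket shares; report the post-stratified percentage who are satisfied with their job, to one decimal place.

62.9%

Naive respondent-only estimate (weights = respondent counts):
  (100/600)×84.6 + (200/600)×46 + (250/600)×75.9 + (50/600)×62 = 66.225%
Post-stratifying to population shares instead:
  0.13×84.6 + 0.36×46 + 0.27×75.9 + 0.24×62 = 62.931%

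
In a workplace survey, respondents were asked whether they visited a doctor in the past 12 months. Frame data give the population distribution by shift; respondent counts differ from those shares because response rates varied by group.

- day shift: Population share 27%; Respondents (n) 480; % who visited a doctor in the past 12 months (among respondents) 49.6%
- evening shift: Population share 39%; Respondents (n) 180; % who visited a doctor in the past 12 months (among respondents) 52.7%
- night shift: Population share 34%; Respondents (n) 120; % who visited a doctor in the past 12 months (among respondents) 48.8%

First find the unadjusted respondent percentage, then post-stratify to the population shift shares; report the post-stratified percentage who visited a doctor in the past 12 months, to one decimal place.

50.5%

Without adjustment, the pooled respondent share is:
  (480/780)×49.6 + (180/780)×52.7 + (120/780)×48.8 = 50.1923%
Post-stratified estimate weights by population shares:
  0.27×49.6 + 0.39×52.7 + 0.34×48.8 = 50.537%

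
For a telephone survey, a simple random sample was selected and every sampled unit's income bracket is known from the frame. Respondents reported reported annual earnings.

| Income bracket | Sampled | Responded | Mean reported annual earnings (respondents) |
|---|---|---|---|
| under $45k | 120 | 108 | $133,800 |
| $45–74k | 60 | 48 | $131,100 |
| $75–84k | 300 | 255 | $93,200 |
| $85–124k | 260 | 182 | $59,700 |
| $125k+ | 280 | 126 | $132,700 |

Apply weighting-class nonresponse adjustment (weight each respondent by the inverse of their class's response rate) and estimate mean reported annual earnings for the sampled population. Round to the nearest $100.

Response rates by class: under $45k 108/120 = 90%, $45–74k 48/60 = 80%, $75–84k 255/300 = 85%, $85–124k 182/260 = 70%, $125k+ 126/280 = 45%.
Weighting each respondent by the inverse class response rate inflates each class back to its sampled size, so the class weight is n_sampled:
  under $45k: 120 × 133,800 = 16,056,000
  $45–74k: 60 × 131,100 = 7,866,000
  $75–84k: 300 × 93,200 = 27,960,000
  $85–124k: 260 × 59,700 = 15,522,000
  $125k+: 280 × 132,700 = 37,156,000
Adjusted estimate = 104,560,000 / 1,020 = 102510 → $102,500.

$102,500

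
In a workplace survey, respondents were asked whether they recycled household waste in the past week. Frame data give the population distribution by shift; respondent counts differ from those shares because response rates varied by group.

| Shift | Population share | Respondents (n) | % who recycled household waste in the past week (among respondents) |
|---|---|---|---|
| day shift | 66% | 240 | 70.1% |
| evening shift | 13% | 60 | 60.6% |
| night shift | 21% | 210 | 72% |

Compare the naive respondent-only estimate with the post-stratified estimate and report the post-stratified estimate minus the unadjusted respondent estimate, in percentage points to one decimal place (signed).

Unadjusted (pooled respondent) estimate weights by respondent counts:
  (240/510)×70.1 + (60/510)×60.6 + (210/510)×72 = 69.7647%
Post-stratified estimate weights by population shares:
  0.66×70.1 + 0.13×60.6 + 0.21×72 = 69.264%
Difference = 69.264 − 69.7647 = -0.5007 pp.

-0.5 percentage points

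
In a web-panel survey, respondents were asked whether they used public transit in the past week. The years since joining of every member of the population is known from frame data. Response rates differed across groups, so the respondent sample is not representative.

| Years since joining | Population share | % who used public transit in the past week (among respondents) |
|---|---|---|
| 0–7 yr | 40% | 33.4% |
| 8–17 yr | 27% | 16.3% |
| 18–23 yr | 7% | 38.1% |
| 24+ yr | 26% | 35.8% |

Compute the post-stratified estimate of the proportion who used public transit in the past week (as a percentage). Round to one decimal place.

29.7%

Each cell contributes population-share × respondent value:
  0–7 yr: 0.4 × 33.4 = 13.36
  8–17 yr: 0.27 × 16.3 = 4.401
  18–23 yr: 0.07 × 38.1 = 2.667
  24+ yr: 0.26 × 35.8 = 9.308
Post-stratified estimate = 29.736 → 29.7%.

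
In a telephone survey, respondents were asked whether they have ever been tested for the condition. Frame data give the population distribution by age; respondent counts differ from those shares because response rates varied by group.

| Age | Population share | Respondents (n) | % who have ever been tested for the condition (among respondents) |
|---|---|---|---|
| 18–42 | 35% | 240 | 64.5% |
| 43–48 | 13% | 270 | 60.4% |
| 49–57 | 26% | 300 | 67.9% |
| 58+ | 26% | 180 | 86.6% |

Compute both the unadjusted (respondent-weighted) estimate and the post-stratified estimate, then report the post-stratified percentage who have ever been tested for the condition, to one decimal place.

Naive respondent-only estimate (weights = respondent counts):
  (240/990)×64.5 + (270/990)×60.4 + (300/990)×67.9 + (180/990)×86.6 = 68.4303%
Reweighting by population age shares:
  0.35×64.5 + 0.13×60.4 + 0.26×67.9 + 0.26×86.6 = 70.597%

70.6%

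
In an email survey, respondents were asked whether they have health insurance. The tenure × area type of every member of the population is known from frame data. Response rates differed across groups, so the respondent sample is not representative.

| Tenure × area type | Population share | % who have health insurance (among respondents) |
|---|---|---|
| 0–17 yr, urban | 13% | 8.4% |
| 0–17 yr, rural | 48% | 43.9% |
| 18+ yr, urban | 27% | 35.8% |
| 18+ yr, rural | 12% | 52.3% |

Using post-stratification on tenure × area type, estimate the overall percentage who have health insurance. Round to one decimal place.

Each cell contributes population-share × respondent value:
  0–17 yr, urban: 0.13 × 8.4 = 1.092
  0–17 yr, rural: 0.48 × 43.9 = 21.072
  18+ yr, urban: 0.27 × 35.8 = 9.666
  18+ yr, rural: 0.12 × 52.3 = 6.276
Post-stratified estimate = 38.106 → 38.1%.

38.1%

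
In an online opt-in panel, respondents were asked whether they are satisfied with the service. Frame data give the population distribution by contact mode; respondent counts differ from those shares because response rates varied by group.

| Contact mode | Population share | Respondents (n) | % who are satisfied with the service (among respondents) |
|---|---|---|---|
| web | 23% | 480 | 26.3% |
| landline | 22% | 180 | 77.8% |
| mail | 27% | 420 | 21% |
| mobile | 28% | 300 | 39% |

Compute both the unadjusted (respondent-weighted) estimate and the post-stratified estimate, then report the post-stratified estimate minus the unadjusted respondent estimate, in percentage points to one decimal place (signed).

Naive respondent-only estimate (weights = respondent counts):
  (480/1380)×26.3 + (180/1380)×77.8 + (420/1380)×21 + (300/1380)×39 = 34.1652%
Reweighting by population contact mode shares:
  0.23×26.3 + 0.22×77.8 + 0.27×21 + 0.28×39 = 39.755%
Difference = 39.755 − 34.1652 = 5.5898 pp.

+5.6 percentage points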